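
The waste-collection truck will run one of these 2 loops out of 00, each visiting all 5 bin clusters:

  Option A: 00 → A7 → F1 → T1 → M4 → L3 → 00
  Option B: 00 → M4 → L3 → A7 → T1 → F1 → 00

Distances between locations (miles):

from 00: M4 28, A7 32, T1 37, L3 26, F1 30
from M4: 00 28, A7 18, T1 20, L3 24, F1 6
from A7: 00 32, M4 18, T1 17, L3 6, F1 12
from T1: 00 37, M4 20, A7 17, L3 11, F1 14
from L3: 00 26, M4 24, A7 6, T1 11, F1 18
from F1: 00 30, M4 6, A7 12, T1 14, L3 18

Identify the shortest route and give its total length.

Option A: 32 + 12 + 14 + 20 + 24 + 26 = 128
Option B: 28 + 24 + 6 + 17 + 14 + 30 = 119

119 miles — Option B is the shortest.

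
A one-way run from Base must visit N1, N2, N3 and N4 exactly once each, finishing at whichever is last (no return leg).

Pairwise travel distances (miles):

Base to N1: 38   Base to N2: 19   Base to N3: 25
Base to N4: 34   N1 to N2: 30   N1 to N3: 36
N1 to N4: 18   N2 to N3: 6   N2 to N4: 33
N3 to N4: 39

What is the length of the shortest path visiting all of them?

There are 4! = 24 possible orderings.
Base→N1→N2→N3→N4: 38+30+6+39 = 113
Base→N1→N2→N4→N3: 38+30+33+39 = 140
Base→N1→N3→N2→N4: 38+36+6+33 = 113
Base→N1→N3→N4→N2: 38+36+39+33 = 146
Base→N1→N4→N2→N3: 38+18+33+6 = 95
Base→N1→N4→N3→N2: 38+18+39+6 = 101
Base→N2→N1→N3→N4: 19+30+36+39 = 124
Base→N2→N1→N4→N3: 19+30+18+39 = 106
Base→N2→N3→N1→N4: 19+6+36+18 = 79
Base→N2→N3→N4→N1: 19+6+39+18 = 82
Base→N2→N4→N1→N3: 19+33+18+36 = 106
Base→N2→N4→N3→N1: 19+33+39+36 = 127
Base→N3→N1→N2→N4: 25+36+30+33 = 124
Base→N3→N1→N4→N2: 25+36+18+33 = 112
… (10 more)
The minimum is 79.
One shortest path: Base → N2 → N3 → N1 → N4.

79 miles — the minimum one-way total.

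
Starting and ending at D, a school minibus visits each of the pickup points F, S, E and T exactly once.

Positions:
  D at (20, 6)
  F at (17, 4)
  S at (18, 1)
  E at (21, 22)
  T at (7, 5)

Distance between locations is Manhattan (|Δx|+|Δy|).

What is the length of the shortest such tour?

With 4 stops there are 4!/2 = 12 distinct round trips (a route and its reverse cost the same).
D→F→S→E→T→D: 5+4+24+31+14 = 78
D→F→S→T→E→D: 5+4+15+31+17 = 72
D→F→E→S→T→D: 5+22+24+15+14 = 80
D→F→E→T→S→D: 5+22+31+15+7 = 80
D→F→T→S→E→D: 5+11+15+24+17 = 72
D→F→T→E→S→D: 5+11+31+24+7 = 78
D→S→F→E→T→D: 7+4+22+31+14 = 78
D→S→F→T→E→D: 7+4+11+31+17 = 70
D→S→E→F→T→D: 7+24+22+11+14 = 78
D→S→T→F→E→D: 7+15+11+22+17 = 72
D→E→F→S→T→D: 17+22+4+15+14 = 72
D→E→S→F→T→D: 17+24+4+11+14 = 70
The minimum is 70.
One optimal route: D → S → F → T → E → D (or its reverse).

70 — the shortest possible round trip.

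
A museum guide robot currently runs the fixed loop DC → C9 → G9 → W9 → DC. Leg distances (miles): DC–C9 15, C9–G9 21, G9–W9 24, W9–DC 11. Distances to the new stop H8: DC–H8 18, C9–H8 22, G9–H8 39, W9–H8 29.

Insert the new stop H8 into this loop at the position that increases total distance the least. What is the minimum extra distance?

Insertion cost between consecutive stops i–j is d(i,H8) + d(H8,j) − d(i,j):
  between DC and C9: 18 + 22 − 15 = 25
  between C9 and G9: 22 + 39 − 21 = 40
  between G9 and W9: 39 + 29 − 24 = 44
  between W9 and DC: 29 + 18 − 11 = 36
Cheapest insertion is between DC and C9, adding 25.
New total = 71 + 25 = 96.

+25 miles — insert H8 between DC and C9.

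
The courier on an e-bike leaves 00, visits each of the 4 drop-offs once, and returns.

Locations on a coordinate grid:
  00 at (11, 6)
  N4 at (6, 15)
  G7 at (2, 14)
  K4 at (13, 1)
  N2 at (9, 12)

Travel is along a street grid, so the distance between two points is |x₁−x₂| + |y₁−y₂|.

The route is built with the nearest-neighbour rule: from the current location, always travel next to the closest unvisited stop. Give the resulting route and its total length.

00 → [K4:7 / N2:8 / N4:14 / G7:17] → K4 (7)
K4 → [N2:15 / N4:21 / G7:24] → N2 (15)
N2 → [N4:6 / G7:9] → N4 (6)
N4 → [G7:5] → G7 (5)
Return G7→00: 17.
Total = 7 + 15 + 6 + 5 + 17 = 50.

Nearest-neighbour total = 50; route 00 → K4 → N2 → N4 → G7 → 00.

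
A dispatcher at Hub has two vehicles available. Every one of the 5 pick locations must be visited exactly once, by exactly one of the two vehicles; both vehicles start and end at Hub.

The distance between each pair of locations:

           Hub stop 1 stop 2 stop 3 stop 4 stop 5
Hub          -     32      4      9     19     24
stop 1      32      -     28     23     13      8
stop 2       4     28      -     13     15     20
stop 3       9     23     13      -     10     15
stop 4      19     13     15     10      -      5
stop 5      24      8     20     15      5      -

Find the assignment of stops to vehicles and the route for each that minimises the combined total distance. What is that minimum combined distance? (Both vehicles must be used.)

Check every non-empty split of the stops between the two vehicles; for each half take its own optimal tour:
  {stop 1} + {stop 2, stop 3, stop 4, stop 5}: 64 + 48 = 112
  {stop 2} + {stop 1, stop 3, stop 4, stop 5}: 8 + 64 = 72
  {stop 1, stop 2} + {stop 3, stop 4, stop 5}: 64 + 48 = 112
  {stop 3} + {stop 1, stop 2, stop 4, stop 5}: 18 + 64 = 82
  {stop 1, stop 3} + {stop 2, stop 4, stop 5}: 64 + 48 = 112
  {stop 2, stop 3} + {stop 1, stop 4, stop 5}: 26 + 64 = 90
  … (15 splits in total)
Best: vehicle 1 Hub → stop 2 → Hub = 8; vehicle 2 Hub → stop 1 → stop 5 → stop 4 → stop 3 → Hub = 64; combined 72.

Minimum combined distance: 72.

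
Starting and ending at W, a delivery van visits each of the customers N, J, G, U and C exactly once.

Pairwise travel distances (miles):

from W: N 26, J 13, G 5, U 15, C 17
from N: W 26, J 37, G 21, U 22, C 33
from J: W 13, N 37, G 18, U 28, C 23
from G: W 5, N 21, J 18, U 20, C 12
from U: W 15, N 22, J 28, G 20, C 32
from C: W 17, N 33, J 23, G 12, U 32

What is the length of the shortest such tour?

W→N→J→G→U→C→W: 26+37+18+20+32+17 = 150
W→N→J→G→C→U→W: 26+37+18+12+32+15 = 140
W→N→J→U→G→C→W: 26+37+28+20+12+17 = 140
W→N→J→U→C→G→W: 26+37+28+32+12+5 = 140
W→N→J→C→G→U→W: 26+37+23+12+20+15 = 133
W→N→J→C→U→G→W: 26+37+23+32+20+5 = 143
W→N→G→J→U→C→W: 26+21+18+28+32+17 = 142
W→N→G→J→C→U→W: 26+21+18+23+32+15 = 135
W→N→G→U→J→C→W: 26+21+20+28+23+17 = 135
W→N→G→U→C→J→W: 26+21+20+32+23+13 = 135
W→N→G→C→J→U→W: 26+21+12+23+28+15 = 125
W→N→G→C→U→J→W: 26+21+12+32+28+13 = 132
W→N→U→J→G→C→W: 26+22+28+18+12+17 = 123
W→N→U→J→C→G→W: 26+22+28+23+12+5 = 116
… (46 more)
W→J→C→G→N→U→W: 13+23+12+21+22+15 = 106  ← best
The minimum is 106.
One optimal route: W → J → C → G → N → U → W (or its reverse).

Shortest round trip = 106 miles.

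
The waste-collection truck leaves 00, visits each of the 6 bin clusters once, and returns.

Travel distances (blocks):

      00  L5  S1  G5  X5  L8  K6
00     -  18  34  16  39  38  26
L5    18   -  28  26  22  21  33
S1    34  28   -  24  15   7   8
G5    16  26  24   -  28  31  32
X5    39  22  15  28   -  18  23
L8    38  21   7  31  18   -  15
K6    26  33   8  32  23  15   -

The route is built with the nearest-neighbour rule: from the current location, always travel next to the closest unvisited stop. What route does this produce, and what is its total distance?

125 blocks along 00 → G5 → S1 → L8 → K6 → X5 → L5 → 00.

At 00 the remaining stops are G5 16, L5 18, K6 26, S1 34, L8 38, X5 39; go to G5.
At G5 the remaining stops are S1 24, L5 26, X5 28, L8 31, K6 32; go to S1.
At S1 the remaining stops are L8 7, K6 8, X5 15, L5 28; go to L8.
At L8 the remaining stops are K6 15, X5 18, L5 21; go to K6.
At K6 the remaining stops are X5 23, L5 33; go to X5.
At X5 the remaining stops are L5 22; go to L5.
Return L5→00: 18.
Total = 16 + 24 + 7 + 15 + 23 + 22 + 18 = 125.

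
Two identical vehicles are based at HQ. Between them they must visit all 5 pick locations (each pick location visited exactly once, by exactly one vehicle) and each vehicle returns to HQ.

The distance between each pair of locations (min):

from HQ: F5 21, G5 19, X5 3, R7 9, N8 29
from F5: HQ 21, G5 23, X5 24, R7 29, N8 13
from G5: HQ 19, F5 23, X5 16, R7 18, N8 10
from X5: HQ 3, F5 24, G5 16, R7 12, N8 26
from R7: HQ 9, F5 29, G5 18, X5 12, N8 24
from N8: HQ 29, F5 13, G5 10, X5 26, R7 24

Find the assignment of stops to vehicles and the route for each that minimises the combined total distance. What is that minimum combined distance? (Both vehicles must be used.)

There are 2^4 − 1 = 15 ways to divide the 5 stops into two non-empty groups. For each, the best each vehicle can do is its own shortest tour through its group:
  {F5} + {G5, X5, R7, N8}: 42 + 62 = 104
  {G5} + {F5, X5, R7, N8}: 38 + 73 = 111
  {F5, G5} + {X5, R7, N8}: 63 + 62 = 125
  {X5} + {F5, G5, R7, N8}: 6 + 71 = 77
  {F5, X5} + {G5, R7, N8}: 48 + 62 = 110
  {G5, X5} + {F5, R7, N8}: 38 + 67 = 105
  … (15 splits in total)
Best: vehicle 1 HQ → X5 → HQ = 6; vehicle 2 HQ → F5 → N8 → G5 → R7 → HQ = 71; combined 77.

Minimum combined distance: 77 min.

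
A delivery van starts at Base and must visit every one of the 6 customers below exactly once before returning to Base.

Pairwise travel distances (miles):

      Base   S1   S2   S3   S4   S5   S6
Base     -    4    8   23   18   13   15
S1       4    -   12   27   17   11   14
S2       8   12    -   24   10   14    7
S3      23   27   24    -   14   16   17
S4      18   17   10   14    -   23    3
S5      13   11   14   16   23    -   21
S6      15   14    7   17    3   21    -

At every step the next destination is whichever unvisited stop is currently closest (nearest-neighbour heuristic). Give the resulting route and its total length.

From Base: distances to unvisited — S1=4, S2=8, S5=13, S6=15, S4=18, S3=23. Nearest is S1 (4).
From S1: distances to unvisited — S5=11, S2=12, S6=14, S4=17, S3=27. Nearest is S5 (11).
From S5: distances to unvisited — S2=14, S3=16, S6=21, S4=23. Nearest is S2 (14).
From S2: distances to unvisited — S6=7, S4=10, S3=24. Nearest is S6 (7).
From S6: distances to unvisited — S4=3, S3=17. Nearest is S4 (3).
From S4: distances to unvisited — S3=14. Nearest is S3 (14).
Return S3→Base: 23.
Total = 4 + 11 + 14 + 7 + 3 + 14 + 23 = 76.

Total distance 76 miles via the nearest-neighbour route Base → S1 → S5 → S2 → S6 → S4 → S3 → Base.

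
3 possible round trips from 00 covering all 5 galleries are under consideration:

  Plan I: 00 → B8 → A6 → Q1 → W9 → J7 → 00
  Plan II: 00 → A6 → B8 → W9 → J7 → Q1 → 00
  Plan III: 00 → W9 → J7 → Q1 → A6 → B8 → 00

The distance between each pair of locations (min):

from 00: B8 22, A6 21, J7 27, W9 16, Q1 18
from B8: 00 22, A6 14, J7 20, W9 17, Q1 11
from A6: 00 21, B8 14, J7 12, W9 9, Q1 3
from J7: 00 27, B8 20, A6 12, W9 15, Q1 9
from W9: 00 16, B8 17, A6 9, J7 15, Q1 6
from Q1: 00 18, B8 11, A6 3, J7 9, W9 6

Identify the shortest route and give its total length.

Plan I: 22 + 14 + 3 + 6 + 15 + 27 = 87
Plan II: 21 + 14 + 17 + 15 + 9 + 18 = 94
Plan III: 16 + 15 + 9 + 3 + 14 + 22 = 79

Shortest is Plan III, total 79 min.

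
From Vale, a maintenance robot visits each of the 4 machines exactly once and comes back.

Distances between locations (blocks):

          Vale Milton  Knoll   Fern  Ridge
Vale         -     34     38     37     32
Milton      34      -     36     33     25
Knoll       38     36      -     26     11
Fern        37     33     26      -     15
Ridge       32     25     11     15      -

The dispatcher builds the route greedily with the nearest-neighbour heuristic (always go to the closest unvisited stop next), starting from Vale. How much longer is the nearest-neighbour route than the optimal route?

Excess over optimum: 5 blocks.

Vale: Ridge=32, Milton=34, Fern=37, Knoll=38 ⇒ Ridge
Ridge: Knoll=11, Fern=15, Milton=25 ⇒ Knoll
Knoll: Fern=26, Milton=36 ⇒ Fern
Fern: Milton=33 ⇒ Milton
NN route Vale → Ridge → Knoll → Fern → Milton → Vale costs 136.
Optimal: Vale → Milton → Fern → Ridge → Knoll → Vale costs 131 (by enumerating all 12 distinct tours).
Excess = 136 − 131 = 5.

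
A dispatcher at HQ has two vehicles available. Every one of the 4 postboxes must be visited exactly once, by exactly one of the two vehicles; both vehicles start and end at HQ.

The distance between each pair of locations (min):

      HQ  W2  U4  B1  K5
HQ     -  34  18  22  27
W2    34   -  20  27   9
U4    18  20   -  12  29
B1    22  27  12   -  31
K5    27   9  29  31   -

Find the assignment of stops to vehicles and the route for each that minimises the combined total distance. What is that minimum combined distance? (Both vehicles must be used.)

There are 2^3 − 1 = 7 ways to divide the 4 stops into two non-empty groups. For each, the best each vehicle can do is its own shortest tour through its group:
  {W2} + {U4, B1, K5}: 68 + 88 = 156
  {U4} + {W2, B1, K5}: 36 + 85 = 121
  {W2, U4} + {B1, K5}: 72 + 80 = 152
  {B1} + {W2, U4, K5}: 44 + 74 = 118
  {W2, B1} + {U4, K5}: 83 + 74 = 157
  {U4, B1} + {W2, K5}: 52 + 70 = 122
  … (7 splits in total)
Best: vehicle 1 HQ → B1 → HQ = 44; vehicle 2 HQ → U4 → W2 → K5 → HQ = 74; combined 118.

118 min — the smallest possible combined total.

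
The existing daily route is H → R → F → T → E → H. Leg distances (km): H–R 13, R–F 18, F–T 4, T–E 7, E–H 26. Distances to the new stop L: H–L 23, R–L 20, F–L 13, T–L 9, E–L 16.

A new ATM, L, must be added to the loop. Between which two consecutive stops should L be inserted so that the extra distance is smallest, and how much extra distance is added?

Adding 13 km by placing L on the E–H leg.

Insertion cost between consecutive stops i–j is d(i,L) + d(L,j) − d(i,j):
  between H and R: 23 + 20 − 13 = 30
  between R and F: 20 + 13 − 18 = 15
  between F and T: 13 + 9 − 4 = 18
  between T and E: 9 + 16 − 7 = 18
  between E and H: 16 + 23 − 26 = 13
Cheapest insertion is between E and H, adding 13.
New total = 68 + 13 = 81.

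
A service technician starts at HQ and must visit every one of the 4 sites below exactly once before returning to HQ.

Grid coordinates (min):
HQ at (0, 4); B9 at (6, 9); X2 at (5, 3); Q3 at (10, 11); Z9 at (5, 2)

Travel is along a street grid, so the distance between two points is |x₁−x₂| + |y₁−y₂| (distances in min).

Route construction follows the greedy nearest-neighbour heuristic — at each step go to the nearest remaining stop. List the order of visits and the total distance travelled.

38 min along HQ → X2 → Z9 → B9 → Q3 → HQ.

From HQ: distances to unvisited — X2=6, Z9=7, B9=11, Q3=17. Nearest is X2 (6).
From X2: distances to unvisited — Z9=1, B9=7, Q3=13. Nearest is Z9 (1).
From Z9: distances to unvisited — B9=8, Q3=14. Nearest is B9 (8).
From B9: distances to unvisited — Q3=6. Nearest is Q3 (6).
Return Q3→HQ: 17.
Total = 6 + 1 + 8 + 6 + 17 = 38.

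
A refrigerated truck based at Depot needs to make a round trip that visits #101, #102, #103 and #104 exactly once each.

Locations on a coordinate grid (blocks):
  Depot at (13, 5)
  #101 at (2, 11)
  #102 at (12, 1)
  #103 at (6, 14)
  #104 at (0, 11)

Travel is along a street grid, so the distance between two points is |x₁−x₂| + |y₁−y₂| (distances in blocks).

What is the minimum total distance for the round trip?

Shortest round trip = 52 blocks.

Depot→#101→#102→#103→#104→Depot: 17+20+19+9+19 = 84
Depot→#101→#102→#104→#103→Depot: 17+20+22+9+16 = 84
Depot→#101→#103→#102→#104→Depot: 17+7+19+22+19 = 84
Depot→#101→#103→#104→#102→Depot: 17+7+9+22+5 = 60
Depot→#101→#104→#102→#103→Depot: 17+2+22+19+16 = 76
Depot→#101→#104→#103→#102→Depot: 17+2+9+19+5 = 52
Depot→#102→#101→#103→#104→Depot: 5+20+7+9+19 = 60
Depot→#102→#101→#104→#103→Depot: 5+20+2+9+16 = 52
Depot→#102→#103→#101→#104→Depot: 5+19+7+2+19 = 52
Depot→#102→#104→#101→#103→Depot: 5+22+2+7+16 = 52
Depot→#103→#101→#102→#104→Depot: 16+7+20+22+19 = 84
Depot→#103→#102→#101→#104→Depot: 16+19+20+2+19 = 76
The minimum is 52.
One optimal route: Depot → #101 → #104 → #103 → #102 → Depot (or its reverse).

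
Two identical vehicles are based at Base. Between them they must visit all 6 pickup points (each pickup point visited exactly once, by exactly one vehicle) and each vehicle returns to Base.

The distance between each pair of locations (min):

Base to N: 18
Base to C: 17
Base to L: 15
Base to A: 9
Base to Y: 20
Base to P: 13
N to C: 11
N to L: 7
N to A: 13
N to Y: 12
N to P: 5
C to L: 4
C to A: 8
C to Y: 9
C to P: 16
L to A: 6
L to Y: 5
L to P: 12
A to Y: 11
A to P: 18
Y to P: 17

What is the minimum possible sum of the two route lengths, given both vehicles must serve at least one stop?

Try each way of splitting the stops between the two vehicles (each non-empty) and, for each split, find the best tour for each vehicle:
  {N} + {C, L, A, Y, P}: 36 + 56 = 92
  {C} + {N, L, A, Y, P}: 34 + 50 = 84
  {N, C} + {L, A, Y, P}: 46 + 50 = 96
  {L} + {N, C, A, Y, P}: 30 + 56 = 86
  {N, L} + {C, A, Y, P}: 40 + 56 = 96
  {C, L} + {N, A, Y, P}: 36 + 50 = 86
  … (31 splits in total)
  {A} + {N, C, L, Y, P}: 18 + 56 = 74  ← best
Best: vehicle 1 Base → A → Base = 18; vehicle 2 Base → C → L → Y → N → P → Base = 56; combined 74.

74 min — the smallest possible combined total.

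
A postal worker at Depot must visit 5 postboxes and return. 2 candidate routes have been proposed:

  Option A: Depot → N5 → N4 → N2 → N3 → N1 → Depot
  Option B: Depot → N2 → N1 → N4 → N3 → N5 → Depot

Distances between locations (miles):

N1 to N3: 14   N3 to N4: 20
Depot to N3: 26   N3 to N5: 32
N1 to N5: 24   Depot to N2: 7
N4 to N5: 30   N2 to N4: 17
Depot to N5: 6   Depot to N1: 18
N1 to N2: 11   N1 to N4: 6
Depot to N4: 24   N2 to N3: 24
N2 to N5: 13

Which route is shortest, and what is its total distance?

Option A: 6 + 30 + 17 + 24 + 14 + 18 = 109
Option B: 7 + 11 + 6 + 20 + 32 + 6 = 82

Shortest is Option B, total 82 miles.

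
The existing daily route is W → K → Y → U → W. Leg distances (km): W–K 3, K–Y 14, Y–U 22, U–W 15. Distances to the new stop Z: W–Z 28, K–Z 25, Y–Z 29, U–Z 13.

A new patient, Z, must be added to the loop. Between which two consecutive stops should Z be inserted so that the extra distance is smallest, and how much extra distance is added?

Minimum extra distance: 20 km, inserting Z between Y and U.

Insertion cost between consecutive stops i–j is d(i,Z) + d(Z,j) − d(i,j):
  between W and K: 28 + 25 − 3 = 50
  between K and Y: 25 + 29 − 14 = 40
  between Y and U: 29 + 13 − 22 = 20
  between U and W: 13 + 28 − 15 = 26
Cheapest insertion is between Y and U, adding 20.
New total = 54 + 20 = 74.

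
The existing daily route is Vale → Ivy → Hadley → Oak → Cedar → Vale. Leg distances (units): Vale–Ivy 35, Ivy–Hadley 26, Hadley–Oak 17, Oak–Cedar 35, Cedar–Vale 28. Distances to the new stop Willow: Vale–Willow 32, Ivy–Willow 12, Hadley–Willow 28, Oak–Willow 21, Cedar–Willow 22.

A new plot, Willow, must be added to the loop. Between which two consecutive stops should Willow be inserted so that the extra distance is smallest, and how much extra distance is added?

+8 — insert Willow between Oak and Cedar.

Insertion cost between consecutive stops i–j is d(i,Willow) + d(Willow,j) − d(i,j):
  between Vale and Ivy: 32 + 12 − 35 = 9
  between Ivy and Hadley: 12 + 28 − 26 = 14
  between Hadley and Oak: 28 + 21 − 17 = 32
  between Oak and Cedar: 21 + 22 − 35 = 8
  between Cedar and Vale: 22 + 32 − 28 = 26
Cheapest insertion is between Oak and Cedar, adding 8.
New total = 141 + 8 = 149.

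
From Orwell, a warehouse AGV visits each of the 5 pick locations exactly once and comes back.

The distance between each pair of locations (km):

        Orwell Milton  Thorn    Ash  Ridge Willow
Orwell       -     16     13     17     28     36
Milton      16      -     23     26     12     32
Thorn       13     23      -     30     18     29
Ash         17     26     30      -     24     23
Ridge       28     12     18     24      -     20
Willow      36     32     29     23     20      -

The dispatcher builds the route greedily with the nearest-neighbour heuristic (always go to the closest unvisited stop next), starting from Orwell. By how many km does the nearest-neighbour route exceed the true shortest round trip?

Orwell: Thorn=13, Milton=16, Ash=17, Ridge=28, Willow=36 ⇒ Thorn
Thorn: Ridge=18, Milton=23, Willow=29, Ash=30 ⇒ Ridge
Ridge: Milton=12, Willow=20, Ash=24 ⇒ Milton
Milton: Ash=26, Willow=32 ⇒ Ash
Ash: Willow=23 ⇒ Willow
NN route Orwell → Thorn → Ridge → Milton → Ash → Willow → Orwell costs 128.
Optimal: Orwell → Thorn → Milton → Ridge → Willow → Ash → Orwell costs 108 (by enumerating all 60 distinct tours).
Excess = 128 − 108 = 20.

The nearest-neighbour route is 20 km longer than optimal.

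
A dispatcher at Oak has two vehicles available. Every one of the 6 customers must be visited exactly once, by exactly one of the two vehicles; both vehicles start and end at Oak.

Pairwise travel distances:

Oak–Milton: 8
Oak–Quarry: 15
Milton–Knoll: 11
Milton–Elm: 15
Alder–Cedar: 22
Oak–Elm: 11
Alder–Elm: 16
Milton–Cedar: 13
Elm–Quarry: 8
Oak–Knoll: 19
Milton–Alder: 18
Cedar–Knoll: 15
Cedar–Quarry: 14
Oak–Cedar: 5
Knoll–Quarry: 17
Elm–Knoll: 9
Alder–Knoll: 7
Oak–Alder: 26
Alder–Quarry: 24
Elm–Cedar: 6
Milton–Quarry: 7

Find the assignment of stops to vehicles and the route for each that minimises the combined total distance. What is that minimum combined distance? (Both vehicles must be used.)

75 — the smallest possible combined total.

Check every non-empty split of the stops between the two vehicles; for each half take its own optimal tour:
  {Milton} + {Alder, Elm, Cedar, Knoll, Quarry}: 16 + 66 = 82
  {Alder} + {Milton, Elm, Cedar, Knoll, Quarry}: 52 + 52 = 104
  {Milton, Alder} + {Elm, Cedar, Knoll, Quarry}: 52 + 52 = 104
  {Elm} + {Milton, Alder, Cedar, Knoll, Quarry}: 22 + 66 = 88
  {Milton, Elm} + {Alder, Cedar, Knoll, Quarry}: 34 + 66 = 100
  {Alder, Elm} + {Milton, Cedar, Knoll, Quarry}: 53 + 52 = 105
  … (31 splits in total)
  {Cedar} + {Milton, Alder, Elm, Knoll, Quarry}: 10 + 65 = 75  ← best
Best: vehicle 1 Oak → Cedar → Oak = 10; vehicle 2 Oak → Milton → Alder → Knoll → Elm → Quarry → Oak = 65; combined 75.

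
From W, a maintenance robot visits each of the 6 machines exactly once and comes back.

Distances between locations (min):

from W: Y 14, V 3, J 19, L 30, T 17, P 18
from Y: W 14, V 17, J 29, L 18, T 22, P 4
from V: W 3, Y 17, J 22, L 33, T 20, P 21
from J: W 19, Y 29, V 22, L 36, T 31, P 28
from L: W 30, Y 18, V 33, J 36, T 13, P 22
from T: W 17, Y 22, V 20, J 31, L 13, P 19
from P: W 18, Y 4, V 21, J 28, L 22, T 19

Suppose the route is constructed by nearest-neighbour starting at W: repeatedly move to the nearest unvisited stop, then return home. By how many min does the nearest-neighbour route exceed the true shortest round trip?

From W: V=3, Y=14, T=17, P=18, J=19, L=30 → choose V (3).
From V: Y=17, T=20, P=21, J=22, L=33 → choose Y (17).
From Y: P=4, L=18, T=22, J=29 → choose P (4).
From P: T=19, L=22, J=28 → choose T (19).
From T: L=13, J=31 → choose L (13).
From L: J=36 → choose J (36).
NN route W → V → Y → P → T → L → J → W costs 111.
Optimal: W → V → J → P → Y → L → T → W costs 105 (by enumerating all 360 distinct tours).
Excess = 111 − 105 = 6.

Excess over optimum: 6 min.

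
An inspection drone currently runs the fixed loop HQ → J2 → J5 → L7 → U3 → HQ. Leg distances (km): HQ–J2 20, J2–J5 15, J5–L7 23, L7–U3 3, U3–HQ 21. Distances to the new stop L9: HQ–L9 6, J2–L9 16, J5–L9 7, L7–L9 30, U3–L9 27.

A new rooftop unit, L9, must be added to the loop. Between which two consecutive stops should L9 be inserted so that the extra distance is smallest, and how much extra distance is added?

+2 km — insert L9 between HQ and J2.

Insertion cost between consecutive stops i–j is d(i,L9) + d(L9,j) − d(i,j):
  between HQ and J2: 6 + 16 − 20 = 2
  between J2 and J5: 16 + 7 − 15 = 8
  between J5 and L7: 7 + 30 − 23 = 14
  between L7 and U3: 30 + 27 − 3 = 54
  between U3 and HQ: 27 + 6 − 21 = 12
Cheapest insertion is between HQ and J2, adding 2.
New total = 82 + 2 = 84.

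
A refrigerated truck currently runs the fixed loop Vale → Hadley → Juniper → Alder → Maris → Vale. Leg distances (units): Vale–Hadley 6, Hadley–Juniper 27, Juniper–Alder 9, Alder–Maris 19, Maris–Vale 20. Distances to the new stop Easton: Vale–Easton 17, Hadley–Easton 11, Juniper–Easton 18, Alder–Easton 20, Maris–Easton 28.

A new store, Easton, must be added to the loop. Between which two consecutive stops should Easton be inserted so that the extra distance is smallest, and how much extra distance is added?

Insertion cost between consecutive stops i–j is d(i,Easton) + d(Easton,j) − d(i,j):
  between Vale and Hadley: 17 + 11 − 6 = 22
  between Hadley and Juniper: 11 + 18 − 27 = 2
  between Juniper and Alder: 18 + 20 − 9 = 29
  between Alder and Maris: 20 + 28 − 19 = 29
  between Maris and Vale: 28 + 17 − 20 = 25
Cheapest insertion is between Hadley and Juniper, adding 2.
New total = 81 + 2 = 83.

Minimum extra distance: 2, inserting Easton between Hadley and Juniper.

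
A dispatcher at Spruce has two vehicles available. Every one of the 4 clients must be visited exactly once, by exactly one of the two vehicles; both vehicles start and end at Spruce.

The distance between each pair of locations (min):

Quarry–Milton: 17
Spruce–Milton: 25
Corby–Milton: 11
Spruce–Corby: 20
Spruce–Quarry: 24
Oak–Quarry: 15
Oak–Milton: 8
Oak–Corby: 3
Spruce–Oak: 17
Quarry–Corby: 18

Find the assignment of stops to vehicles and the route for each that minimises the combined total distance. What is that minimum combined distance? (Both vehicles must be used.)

Minimum combined distance: 104 min.

Try each way of splitting the stops between the two vehicles (each non-empty) and, for each split, find the best tour for each vehicle:
  {Oak} + {Quarry, Corby, Milton}: 34 + 72 = 106
  {Quarry} + {Oak, Corby, Milton}: 48 + 56 = 104
  {Oak, Quarry} + {Corby, Milton}: 56 + 56 = 112
  {Corby} + {Oak, Quarry, Milton}: 40 + 66 = 106
  {Oak, Corby} + {Quarry, Milton}: 40 + 66 = 106
  {Quarry, Corby} + {Oak, Milton}: 62 + 50 = 112
  … (7 splits in total)
Best: vehicle 1 Spruce → Quarry → Spruce = 48; vehicle 2 Spruce → Oak → Corby → Milton → Spruce = 56; combined 104.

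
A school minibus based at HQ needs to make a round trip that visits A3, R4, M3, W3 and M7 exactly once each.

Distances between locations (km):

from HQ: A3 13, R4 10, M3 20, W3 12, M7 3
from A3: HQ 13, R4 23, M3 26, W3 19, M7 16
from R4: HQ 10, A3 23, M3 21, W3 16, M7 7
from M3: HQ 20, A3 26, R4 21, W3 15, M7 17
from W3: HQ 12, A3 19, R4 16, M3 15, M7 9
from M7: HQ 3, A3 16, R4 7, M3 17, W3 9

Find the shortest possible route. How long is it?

There are 60 distinct closed tours to check (reversals are equivalent).
HQ - A3 - R4 - M3 - W3 - M7 - HQ: 13+23+21+15+9+3 = 84
HQ - A3 - R4 - M3 - M7 - W3 - HQ: 13+23+21+17+9+12 = 95
HQ - A3 - R4 - W3 - M3 - M7 - HQ: 13+23+16+15+17+3 = 87
HQ - A3 - R4 - W3 - M7 - M3 - HQ: 13+23+16+9+17+20 = 98
HQ - A3 - R4 - M7 - M3 - W3 - HQ: 13+23+7+17+15+12 = 87
HQ - A3 - R4 - M7 - W3 - M3 - HQ: 13+23+7+9+15+20 = 87
HQ - A3 - M3 - R4 - W3 - M7 - HQ: 13+26+21+16+9+3 = 88
HQ - A3 - M3 - R4 - M7 - W3 - HQ: 13+26+21+7+9+12 = 88
HQ - A3 - M3 - W3 - R4 - M7 - HQ: 13+26+15+16+7+3 = 80
HQ - A3 - M3 - W3 - M7 - R4 - HQ: 13+26+15+9+7+10 = 80
HQ - A3 - M3 - M7 - R4 - W3 - HQ: 13+26+17+7+16+12 = 91
HQ - A3 - M3 - M7 - W3 - R4 - HQ: 13+26+17+9+16+10 = 91
HQ - A3 - W3 - R4 - M3 - M7 - HQ: 13+19+16+21+17+3 = 89
HQ - A3 - W3 - R4 - M7 - M3 - HQ: 13+19+16+7+17+20 = 92
… (46 more)
HQ - A3 - W3 - M3 - R4 - M7 - HQ: 13+19+15+21+7+3 = 78  ← best
The minimum is 78.
One optimal route: HQ → A3 → W3 → M3 → R4 → M7 → HQ (or its reverse).

Minimum total distance: 78 km.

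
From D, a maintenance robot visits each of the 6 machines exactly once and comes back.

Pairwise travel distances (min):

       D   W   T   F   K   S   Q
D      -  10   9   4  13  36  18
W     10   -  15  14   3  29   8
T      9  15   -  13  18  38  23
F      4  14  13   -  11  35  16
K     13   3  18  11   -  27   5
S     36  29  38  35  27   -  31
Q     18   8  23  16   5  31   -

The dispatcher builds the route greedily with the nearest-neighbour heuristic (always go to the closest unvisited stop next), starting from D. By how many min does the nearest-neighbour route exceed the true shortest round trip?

Excess over optimum: 21 min.

From D: F=4, T=9, W=10, K=13, Q=18, S=36 → choose F (4).
From F: K=11, T=13, W=14, Q=16, S=35 → choose K (11).
From K: W=3, Q=5, T=18, S=27 → choose W (3).
From W: Q=8, T=15, S=29 → choose Q (8).
From Q: T=23, S=31 → choose T (23).
From T: S=38 → choose S (38).
NN route D → F → K → W → Q → T → S → D costs 123.
Optimal: D → T → W → K → Q → S → F → D costs 102 (by enumerating all 360 distinct tours).
Excess = 123 − 102 = 21.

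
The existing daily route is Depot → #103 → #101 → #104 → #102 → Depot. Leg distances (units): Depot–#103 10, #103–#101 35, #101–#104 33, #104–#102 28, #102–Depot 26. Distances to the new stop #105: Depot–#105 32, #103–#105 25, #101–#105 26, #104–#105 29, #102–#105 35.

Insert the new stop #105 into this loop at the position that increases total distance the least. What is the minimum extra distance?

Insertion cost between consecutive stops i–j is d(i,#105) + d(#105,j) − d(i,j):
  between Depot and #103: 32 + 25 − 10 = 47
  between #103 and #101: 25 + 26 − 35 = 16
  between #101 and #104: 26 + 29 − 33 = 22
  between #104 and #102: 29 + 35 − 28 = 36
  between #102 and Depot: 35 + 32 − 26 = 41
Cheapest insertion is between #103 and #101, adding 16.
New total = 132 + 16 = 148.

+16 — insert #105 between #103 and #101.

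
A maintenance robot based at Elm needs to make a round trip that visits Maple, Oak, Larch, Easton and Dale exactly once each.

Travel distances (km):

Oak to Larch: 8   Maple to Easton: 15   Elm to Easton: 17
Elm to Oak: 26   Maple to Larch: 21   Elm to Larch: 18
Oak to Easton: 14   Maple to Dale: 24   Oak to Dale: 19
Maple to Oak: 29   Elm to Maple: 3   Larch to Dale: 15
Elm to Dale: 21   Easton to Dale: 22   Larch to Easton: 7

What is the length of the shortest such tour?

Shortest round trip = 73 km.

There are 60 distinct closed tours to check (reversals are equivalent).
Elm→Maple→Oak→Larch→Easton→Dale→Elm: 3+29+8+7+22+21 = 90
Elm→Maple→Oak→Larch→Dale→Easton→Elm: 3+29+8+15+22+17 = 94
Elm→Maple→Oak→Easton→Larch→Dale→Elm: 3+29+14+7+15+21 = 89
Elm→Maple→Oak→Easton→Dale→Larch→Elm: 3+29+14+22+15+18 = 101
Elm→Maple→Oak→Dale→Larch→Easton→Elm: 3+29+19+15+7+17 = 90
Elm→Maple→Oak→Dale→Easton→Larch→Elm: 3+29+19+22+7+18 = 98
Elm→Maple→Larch→Oak→Easton→Dale→Elm: 3+21+8+14+22+21 = 89
Elm→Maple→Larch→Oak→Dale→Easton→Elm: 3+21+8+19+22+17 = 90
Elm→Maple→Larch→Easton→Oak→Dale→Elm: 3+21+7+14+19+21 = 85
Elm→Maple→Larch→Easton→Dale→Oak→Elm: 3+21+7+22+19+26 = 98
Elm→Maple→Larch→Dale→Oak→Easton→Elm: 3+21+15+19+14+17 = 89
Elm→Maple→Larch→Dale→Easton→Oak→Elm: 3+21+15+22+14+26 = 101
Elm→Maple→Easton→Oak→Larch→Dale→Elm: 3+15+14+8+15+21 = 76
Elm→Maple→Easton→Oak→Dale→Larch→Elm: 3+15+14+19+15+18 = 84
… (46 more)
Elm→Maple→Easton→Larch→Oak→Dale→Elm: 3+15+7+8+19+21 = 73  ← best
The minimum is 73.
One optimal route: Elm → Maple → Easton → Larch → Oak → Dale → Elm (or its reverse).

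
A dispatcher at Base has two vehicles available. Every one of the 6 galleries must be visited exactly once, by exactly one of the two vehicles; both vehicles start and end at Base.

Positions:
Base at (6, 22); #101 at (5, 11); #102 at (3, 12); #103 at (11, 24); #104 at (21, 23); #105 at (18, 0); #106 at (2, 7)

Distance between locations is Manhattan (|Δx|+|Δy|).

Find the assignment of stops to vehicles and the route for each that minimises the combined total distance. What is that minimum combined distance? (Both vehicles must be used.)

Check every non-empty split of the stops between the two vehicles; for each half take its own optimal tour:
  {#101} + {#102, #103, #104, #105, #106}: 24 + 86 = 110
  {#102} + {#101, #103, #104, #105, #106}: 26 + 86 = 112
  {#101, #102} + {#103, #104, #105, #106}: 28 + 86 = 114
  {#103} + {#101, #102, #104, #105, #106}: 14 + 86 = 100
  {#101, #103} + {#102, #104, #105, #106}: 38 + 84 = 122
  {#102, #103} + {#101, #104, #105, #106}: 40 + 84 = 124
  … (31 splits in total)
Best: vehicle 1 Base → #103 → Base = 14; vehicle 2 Base → #101 → #102 → #106 → #105 → #104 → Base = 86; combined 100.

100 — the smallest possible combined total.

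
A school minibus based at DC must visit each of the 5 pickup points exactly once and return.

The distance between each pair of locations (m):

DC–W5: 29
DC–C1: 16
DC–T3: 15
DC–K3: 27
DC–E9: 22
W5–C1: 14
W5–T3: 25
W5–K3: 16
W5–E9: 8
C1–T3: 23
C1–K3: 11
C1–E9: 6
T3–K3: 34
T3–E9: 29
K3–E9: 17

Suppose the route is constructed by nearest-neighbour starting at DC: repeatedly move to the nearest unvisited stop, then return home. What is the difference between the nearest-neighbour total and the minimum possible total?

From DC: T3=15, C1=16, E9=22, K3=27, W5=29 → choose T3 (15).
From T3: C1=23, W5=25, E9=29, K3=34 → choose C1 (23).
From C1: E9=6, K3=11, W5=14 → choose E9 (6).
From E9: W5=8, K3=17 → choose W5 (8).
From W5: K3=16 → choose K3 (16).
NN route DC → T3 → C1 → E9 → W5 → K3 → DC costs 95.
Optimal: DC → C1 → K3 → E9 → W5 → T3 → DC costs 92 (by enumerating all 60 distinct tours).
Excess = 95 − 92 = 3.

3 m longer than the optimal tour.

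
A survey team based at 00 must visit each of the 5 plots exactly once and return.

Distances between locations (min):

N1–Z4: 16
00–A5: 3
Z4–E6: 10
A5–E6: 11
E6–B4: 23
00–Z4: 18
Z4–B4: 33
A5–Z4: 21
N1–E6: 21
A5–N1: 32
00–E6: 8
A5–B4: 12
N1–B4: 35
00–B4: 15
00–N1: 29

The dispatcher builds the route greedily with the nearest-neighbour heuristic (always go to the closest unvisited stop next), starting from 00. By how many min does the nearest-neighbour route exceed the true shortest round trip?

The nearest-neighbour route is 6 min longer than optimal.

00: A5=3, E6=8, B4=15, Z4=18, N1=29 ⇒ A5
A5: E6=11, B4=12, Z4=21, N1=32 ⇒ E6
E6: Z4=10, N1=21, B4=23 ⇒ Z4
Z4: N1=16, B4=33 ⇒ N1
N1: B4=35 ⇒ B4
NN route 00 → A5 → E6 → Z4 → N1 → B4 → 00 costs 90.
Optimal: 00 → A5 → B4 → N1 → Z4 → E6 → 00 costs 84 (by enumerating all 60 distinct tours).
Excess = 90 − 84 = 6.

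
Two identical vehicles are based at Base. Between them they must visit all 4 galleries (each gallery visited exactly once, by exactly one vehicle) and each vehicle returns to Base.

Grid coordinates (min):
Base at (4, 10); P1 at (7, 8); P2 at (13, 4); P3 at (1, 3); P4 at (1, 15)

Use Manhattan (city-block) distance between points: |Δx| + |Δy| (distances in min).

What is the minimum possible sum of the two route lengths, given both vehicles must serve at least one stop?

Check every non-empty split of the stops between the two vehicles; for each half take its own optimal tour:
  {P1} + {P2, P3, P4}: 10 + 48 = 58
  {P2} + {P1, P3, P4}: 30 + 36 = 66
  {P1, P2} + {P3, P4}: 30 + 30 = 60
  {P3} + {P1, P2, P4}: 20 + 46 = 66
  {P1, P3} + {P2, P4}: 26 + 46 = 72
  {P2, P3} + {P1, P4}: 38 + 26 = 64
  … (7 splits in total)
  {P1, P2, P3} + {P4}: 38 + 16 = 54  ← best
Best: vehicle 1 Base → P1 → P2 → P3 → Base = 38; vehicle 2 Base → P4 → Base = 16; combined 54.

Minimum combined distance: 54 min.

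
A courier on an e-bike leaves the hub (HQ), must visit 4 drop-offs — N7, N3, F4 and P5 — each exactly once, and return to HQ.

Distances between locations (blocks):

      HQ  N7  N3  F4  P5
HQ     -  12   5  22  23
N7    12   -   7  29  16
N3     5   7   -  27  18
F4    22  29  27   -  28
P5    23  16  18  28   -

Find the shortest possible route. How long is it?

HQ - N7 - N3 - F4 - P5 - HQ: 12+7+27+28+23 = 97
HQ - N7 - N3 - P5 - F4 - HQ: 12+7+18+28+22 = 87
HQ - N7 - F4 - N3 - P5 - HQ: 12+29+27+18+23 = 109
HQ - N7 - F4 - P5 - N3 - HQ: 12+29+28+18+5 = 92
HQ - N7 - P5 - N3 - F4 - HQ: 12+16+18+27+22 = 95
HQ - N7 - P5 - F4 - N3 - HQ: 12+16+28+27+5 = 88
HQ - N3 - N7 - F4 - P5 - HQ: 5+7+29+28+23 = 92
HQ - N3 - N7 - P5 - F4 - HQ: 5+7+16+28+22 = 78
HQ - N3 - F4 - N7 - P5 - HQ: 5+27+29+16+23 = 100
HQ - N3 - P5 - N7 - F4 - HQ: 5+18+16+29+22 = 90
HQ - F4 - N7 - N3 - P5 - HQ: 22+29+7+18+23 = 99
HQ - F4 - N3 - N7 - P5 - HQ: 22+27+7+16+23 = 95
The minimum is 78.
One optimal route: HQ → N3 → N7 → P5 → F4 → HQ (or its reverse).

Minimum total distance: 78 blocks.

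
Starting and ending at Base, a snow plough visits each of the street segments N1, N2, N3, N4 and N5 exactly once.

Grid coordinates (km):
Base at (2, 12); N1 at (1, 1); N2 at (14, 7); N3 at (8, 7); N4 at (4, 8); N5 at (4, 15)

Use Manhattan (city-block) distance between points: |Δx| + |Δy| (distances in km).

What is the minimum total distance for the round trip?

With 5 stops there are 5!/2 = 60 distinct round trips (a route and its reverse cost the same).
Base→N1→N2→N3→N4→N5→Base: 12+19+6+5+7+5 = 54
Base→N1→N2→N3→N5→N4→Base: 12+19+6+12+7+6 = 62
Base→N1→N2→N4→N3→N5→Base: 12+19+11+5+12+5 = 64
Base→N1→N2→N4→N5→N3→Base: 12+19+11+7+12+11 = 72
Base→N1→N2→N5→N3→N4→Base: 12+19+18+12+5+6 = 72
Base→N1→N2→N5→N4→N3→Base: 12+19+18+7+5+11 = 72
Base→N1→N3→N2→N4→N5→Base: 12+13+6+11+7+5 = 54
Base→N1→N3→N2→N5→N4→Base: 12+13+6+18+7+6 = 62
Base→N1→N3→N4→N2→N5→Base: 12+13+5+11+18+5 = 64
Base→N1→N3→N4→N5→N2→Base: 12+13+5+7+18+17 = 72
Base→N1→N3→N5→N2→N4→Base: 12+13+12+18+11+6 = 72
Base→N1→N3→N5→N4→N2→Base: 12+13+12+7+11+17 = 72
Base→N1→N4→N2→N3→N5→Base: 12+10+11+6+12+5 = 56
Base→N1→N4→N2→N5→N3→Base: 12+10+11+18+12+11 = 74
… (46 more)
The minimum is 54.
One optimal route: Base → N1 → N2 → N3 → N4 → N5 → Base (or its reverse).

Minimum total distance: 54 km.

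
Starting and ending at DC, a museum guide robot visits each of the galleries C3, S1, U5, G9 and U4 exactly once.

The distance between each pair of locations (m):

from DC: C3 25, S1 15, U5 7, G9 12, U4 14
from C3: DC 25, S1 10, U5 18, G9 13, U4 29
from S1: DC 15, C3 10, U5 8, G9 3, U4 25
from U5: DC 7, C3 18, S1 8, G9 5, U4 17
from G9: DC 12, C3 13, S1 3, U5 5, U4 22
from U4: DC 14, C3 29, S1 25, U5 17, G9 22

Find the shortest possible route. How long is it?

DC - C3 - S1 - U5 - G9 - U4 - DC: 25+10+8+5+22+14 = 84
DC - C3 - S1 - U5 - U4 - G9 - DC: 25+10+8+17+22+12 = 94
DC - C3 - S1 - G9 - U5 - U4 - DC: 25+10+3+5+17+14 = 74
DC - C3 - S1 - G9 - U4 - U5 - DC: 25+10+3+22+17+7 = 84
DC - C3 - S1 - U4 - U5 - G9 - DC: 25+10+25+17+5+12 = 94
DC - C3 - S1 - U4 - G9 - U5 - DC: 25+10+25+22+5+7 = 94
DC - C3 - U5 - S1 - G9 - U4 - DC: 25+18+8+3+22+14 = 90
DC - C3 - U5 - S1 - U4 - G9 - DC: 25+18+8+25+22+12 = 110
DC - C3 - U5 - G9 - S1 - U4 - DC: 25+18+5+3+25+14 = 90
DC - C3 - U5 - G9 - U4 - S1 - DC: 25+18+5+22+25+15 = 110
DC - C3 - U5 - U4 - S1 - G9 - DC: 25+18+17+25+3+12 = 100
DC - C3 - U5 - U4 - G9 - S1 - DC: 25+18+17+22+3+15 = 100
DC - C3 - G9 - S1 - U5 - U4 - DC: 25+13+3+8+17+14 = 80
DC - C3 - G9 - S1 - U4 - U5 - DC: 25+13+3+25+17+7 = 90
… (46 more)
DC - U5 - G9 - S1 - C3 - U4 - DC: 7+5+3+10+29+14 = 68  ← best
The minimum is 68.
One optimal route: DC → U5 → G9 → S1 → C3 → U4 → DC (or its reverse).

Minimum total distance: 68 m.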